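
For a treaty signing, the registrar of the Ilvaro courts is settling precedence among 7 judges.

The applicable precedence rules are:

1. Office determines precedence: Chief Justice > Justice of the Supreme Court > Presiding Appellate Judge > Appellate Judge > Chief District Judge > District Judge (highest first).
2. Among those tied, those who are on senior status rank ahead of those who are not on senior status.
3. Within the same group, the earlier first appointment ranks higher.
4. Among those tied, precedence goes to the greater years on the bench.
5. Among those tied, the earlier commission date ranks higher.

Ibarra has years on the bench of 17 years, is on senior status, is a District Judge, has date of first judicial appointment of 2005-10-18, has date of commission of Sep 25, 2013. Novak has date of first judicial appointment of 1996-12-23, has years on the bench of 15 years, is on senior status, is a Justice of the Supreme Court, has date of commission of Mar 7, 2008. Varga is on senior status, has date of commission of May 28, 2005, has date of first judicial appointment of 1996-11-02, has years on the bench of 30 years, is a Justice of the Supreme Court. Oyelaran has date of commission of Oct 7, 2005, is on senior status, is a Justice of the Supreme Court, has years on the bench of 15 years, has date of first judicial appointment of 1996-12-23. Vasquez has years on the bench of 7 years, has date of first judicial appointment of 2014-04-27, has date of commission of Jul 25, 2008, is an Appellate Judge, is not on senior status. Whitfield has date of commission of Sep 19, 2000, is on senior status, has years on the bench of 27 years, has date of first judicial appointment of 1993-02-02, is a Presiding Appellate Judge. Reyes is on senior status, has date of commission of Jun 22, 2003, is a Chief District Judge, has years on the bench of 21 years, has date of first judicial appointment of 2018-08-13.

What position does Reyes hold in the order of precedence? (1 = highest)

By office: Varga, Oyelaran and Novak (Justice of the Supreme Court); then Whitfield (Presiding Appellate Judge); then Vasquez (Appellate Judge); then Reyes (Chief District Judge); then Ibarra (District Judge).
Varga, Oyelaran and Novak are each on senior status, so the next rule applies.
Among Varga, Oyelaran and Novak, by date of first judicial appointment (earlier first): Varga (1996-11-02) before Oyelaran and Novak (1996-12-23).
Oyelaran and Novak both have years on the bench 15 years, so the next rule applies.
Among Oyelaran and Novak, by date of commission (earlier first): Oyelaran (Oct 7, 2005) before Novak (Mar 7, 2008).
Order: Varga, Oyelaran, Novak, Whitfield, Vasquez, Reyes, Ibarra. So position 6.

6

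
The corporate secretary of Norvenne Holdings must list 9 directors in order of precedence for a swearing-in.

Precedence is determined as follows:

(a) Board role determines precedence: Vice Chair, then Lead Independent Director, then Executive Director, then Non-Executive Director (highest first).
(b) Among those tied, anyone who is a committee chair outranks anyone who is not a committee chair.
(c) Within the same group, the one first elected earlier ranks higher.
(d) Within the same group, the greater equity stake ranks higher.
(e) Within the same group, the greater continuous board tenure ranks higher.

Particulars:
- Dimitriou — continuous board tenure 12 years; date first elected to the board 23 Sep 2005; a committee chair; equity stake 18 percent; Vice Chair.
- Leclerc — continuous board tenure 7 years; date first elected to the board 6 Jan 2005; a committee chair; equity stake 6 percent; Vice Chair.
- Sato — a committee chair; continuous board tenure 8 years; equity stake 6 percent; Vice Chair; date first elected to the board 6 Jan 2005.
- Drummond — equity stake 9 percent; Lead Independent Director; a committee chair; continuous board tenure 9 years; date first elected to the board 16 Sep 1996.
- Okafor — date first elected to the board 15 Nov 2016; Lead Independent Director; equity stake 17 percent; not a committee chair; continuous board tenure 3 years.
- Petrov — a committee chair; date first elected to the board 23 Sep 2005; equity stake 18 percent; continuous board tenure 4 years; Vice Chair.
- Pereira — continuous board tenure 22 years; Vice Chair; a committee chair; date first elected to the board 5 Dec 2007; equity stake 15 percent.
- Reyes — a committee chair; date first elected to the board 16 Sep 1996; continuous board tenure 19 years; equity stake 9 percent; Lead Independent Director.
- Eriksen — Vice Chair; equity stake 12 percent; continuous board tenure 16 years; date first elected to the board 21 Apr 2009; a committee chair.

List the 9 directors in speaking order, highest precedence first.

By board role: Sato, Leclerc, Dimitriou, Petrov, Pereira and Eriksen (Vice Chair); then Reyes, Drummond and Okafor (Lead Independent Director).
Sato, Leclerc, Dimitriou, Petrov, Pereira and Eriksen are each a committee chair, so the next rule applies.
Among Sato, Leclerc, Dimitriou, Petrov, Pereira and Eriksen, by date first elected to the board (earlier first): Sato and Leclerc (6 Jan 2005) before Dimitriou and Petrov (23 Sep 2005) before Pereira (5 Dec 2007) before Eriksen (21 Apr 2009).
Sato and Leclerc both have equity stake 6 percent, so the next rule applies.
Among Sato and Leclerc, by continuous board tenure (higher first): Sato (8 years) before Leclerc (7 years).
Dimitriou and Petrov both have equity stake 18 percent, so the next rule applies.
Among Dimitriou and Petrov, by continuous board tenure (higher first): Dimitriou (12 years) before Petrov (4 years).
Among Reyes, Drummond and Okafor, a committee chair before not a committee chair: Reyes and Drummond (a committee chair) before Okafor (not a committee chair).
Reyes and Drummond both have date first elected to the board 16 Sep 1996, so the next rule applies.
Reyes and Drummond both have equity stake 9 percent, so the next rule applies.
Among Reyes and Drummond, by continuous board tenure (higher first): Reyes (19 years) before Drummond (9 years).
Full order: Sato, Leclerc, Dimitriou, Petrov, Pereira, Eriksen, Reyes, Drummond, Okafor.

Sato, Leclerc, Dimitriou, Petrov, Pereira, Eriksen, Reyes, Drummond, Okafor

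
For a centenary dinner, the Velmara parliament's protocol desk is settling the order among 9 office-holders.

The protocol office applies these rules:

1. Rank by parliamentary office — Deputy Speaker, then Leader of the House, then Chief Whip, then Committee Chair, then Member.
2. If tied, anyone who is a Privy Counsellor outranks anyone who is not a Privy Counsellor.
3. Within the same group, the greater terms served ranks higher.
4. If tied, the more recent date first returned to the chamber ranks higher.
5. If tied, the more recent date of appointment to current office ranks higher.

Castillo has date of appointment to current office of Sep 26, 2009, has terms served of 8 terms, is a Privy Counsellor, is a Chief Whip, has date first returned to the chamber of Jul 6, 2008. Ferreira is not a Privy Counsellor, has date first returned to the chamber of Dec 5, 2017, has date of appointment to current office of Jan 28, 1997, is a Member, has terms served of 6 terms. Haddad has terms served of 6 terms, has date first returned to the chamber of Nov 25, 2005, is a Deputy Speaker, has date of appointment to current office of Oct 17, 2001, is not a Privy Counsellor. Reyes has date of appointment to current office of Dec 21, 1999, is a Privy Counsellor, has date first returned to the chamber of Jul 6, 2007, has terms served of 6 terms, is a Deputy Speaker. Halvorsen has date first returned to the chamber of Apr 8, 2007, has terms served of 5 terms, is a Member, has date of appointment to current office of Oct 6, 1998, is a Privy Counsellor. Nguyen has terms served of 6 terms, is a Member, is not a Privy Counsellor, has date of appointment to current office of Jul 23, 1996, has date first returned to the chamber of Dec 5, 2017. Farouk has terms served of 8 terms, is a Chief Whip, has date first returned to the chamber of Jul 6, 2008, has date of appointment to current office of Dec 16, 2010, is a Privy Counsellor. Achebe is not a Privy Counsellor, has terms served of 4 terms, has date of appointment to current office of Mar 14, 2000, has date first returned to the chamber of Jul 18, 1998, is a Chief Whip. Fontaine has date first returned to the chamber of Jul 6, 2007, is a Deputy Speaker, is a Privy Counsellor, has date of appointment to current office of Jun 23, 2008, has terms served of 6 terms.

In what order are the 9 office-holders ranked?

Fontaine, Reyes, Haddad, Farouk, Castillo, Achebe, Halvorsen, Ferreira, Nguyen

By parliamentary office: Fontaine, Reyes and Haddad (Deputy Speaker); then Farouk, Castillo and Achebe (Chief Whip); then Halvorsen, Ferreira and Nguyen (Member).
Among Fontaine, Reyes and Haddad, a Privy Counsellor before not a Privy Counsellor: Fontaine and Reyes (a Privy Counsellor) before Haddad (not a Privy Counsellor).
Fontaine and Reyes both have terms served 6 terms, so the next rule applies.
Fontaine and Reyes both have date first returned to the chamber Jul 6, 2007, so the next rule applies.
Among Fontaine and Reyes, by date of appointment to current office (later first): Fontaine (Jun 23, 2008) before Reyes (Dec 21, 1999).
Among Farouk, Castillo and Achebe, a Privy Counsellor before not a Privy Counsellor: Farouk and Castillo (a Privy Counsellor) before Achebe (not a Privy Counsellor).
Farouk and Castillo both have terms served 8 terms, so the next rule applies.
Farouk and Castillo both have date first returned to the chamber Jul 6, 2008, so the next rule applies.
Among Farouk and Castillo, by date of appointment to current office (later first): Farouk (Dec 16, 2010) before Castillo (Sep 26, 2009).
Among Halvorsen, Ferreira and Nguyen, a Privy Counsellor before not a Privy Counsellor: Halvorsen (a Privy Counsellor) before Ferreira and Nguyen (not a Privy Counsellor).
Ferreira and Nguyen both have terms served 6 terms, so the next rule applies.
Ferreira and Nguyen both have date first returned to the chamber Dec 5, 2017, so the next rule applies.
Among Ferreira and Nguyen, by date of appointment to current office (later first): Ferreira (Jan 28, 1997) before Nguyen (Jul 23, 1996).
Full order: Fontaine, Reyes, Haddad, Farouk, Castillo, Achebe, Halvorsen, Ferreira, Nguyen.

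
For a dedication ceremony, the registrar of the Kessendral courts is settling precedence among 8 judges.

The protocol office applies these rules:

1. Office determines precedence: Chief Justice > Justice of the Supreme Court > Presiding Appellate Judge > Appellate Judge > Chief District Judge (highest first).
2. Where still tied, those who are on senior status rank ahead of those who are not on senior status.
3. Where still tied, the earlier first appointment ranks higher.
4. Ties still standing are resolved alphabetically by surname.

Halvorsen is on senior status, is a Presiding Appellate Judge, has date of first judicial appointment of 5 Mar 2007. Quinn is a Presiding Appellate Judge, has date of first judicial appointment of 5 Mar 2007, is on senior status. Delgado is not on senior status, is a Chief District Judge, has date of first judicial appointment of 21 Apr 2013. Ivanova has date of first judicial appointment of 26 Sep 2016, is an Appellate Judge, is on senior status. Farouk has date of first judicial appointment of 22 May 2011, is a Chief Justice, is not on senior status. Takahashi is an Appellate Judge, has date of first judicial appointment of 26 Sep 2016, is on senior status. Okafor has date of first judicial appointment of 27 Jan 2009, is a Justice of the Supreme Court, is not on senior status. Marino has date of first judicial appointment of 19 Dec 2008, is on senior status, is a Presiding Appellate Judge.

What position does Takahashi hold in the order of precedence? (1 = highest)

7

By office: Farouk (Chief Justice); then Okafor (Justice of the Supreme Court); then Halvorsen, Quinn and Marino (Presiding Appellate Judge); then Ivanova and Takahashi (Appellate Judge); then Delgado (Chief District Judge).
Halvorsen, Quinn and Marino are each on senior status, so the next rule applies.
Among Halvorsen, Quinn and Marino, by date of first judicial appointment (earlier first): Halvorsen and Quinn (5 Mar 2007) before Marino (19 Dec 2008).
Among Halvorsen and Quinn, alphabetically by surname: Halvorsen before Quinn.
Ivanova and Takahashi are each on senior status, so the next rule applies.
Ivanova and Takahashi both have date of first judicial appointment 26 Sep 2016, so the next rule applies.
Among Ivanova and Takahashi, alphabetically by surname: Ivanova before Takahashi.
Order: Farouk, Okafor, Halvorsen, Quinn, Marino, Ivanova, Takahashi, Delgado. So position 7.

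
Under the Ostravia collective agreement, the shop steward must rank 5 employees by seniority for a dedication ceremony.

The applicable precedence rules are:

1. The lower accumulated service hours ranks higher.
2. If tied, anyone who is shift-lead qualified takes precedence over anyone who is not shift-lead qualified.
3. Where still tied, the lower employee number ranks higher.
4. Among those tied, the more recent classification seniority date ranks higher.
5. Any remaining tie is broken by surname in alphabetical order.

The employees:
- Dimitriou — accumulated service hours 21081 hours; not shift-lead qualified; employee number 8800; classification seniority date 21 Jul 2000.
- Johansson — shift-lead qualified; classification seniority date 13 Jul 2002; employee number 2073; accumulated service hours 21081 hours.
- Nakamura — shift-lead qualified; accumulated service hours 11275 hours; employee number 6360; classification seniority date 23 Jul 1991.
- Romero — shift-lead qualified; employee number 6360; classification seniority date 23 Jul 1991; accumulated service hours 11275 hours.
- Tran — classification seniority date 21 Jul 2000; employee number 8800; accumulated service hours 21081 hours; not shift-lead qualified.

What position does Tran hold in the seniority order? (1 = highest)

5

By accumulated service hours (lower first): Nakamura and Romero (both 11275 hours); then Johansson, Dimitriou and Tran (each 21081 hours).
Nakamura and Romero are each shift-lead qualified, so the next rule applies.
Nakamura and Romero both have employee number 6360, so the next rule applies.
Nakamura and Romero both have classification seniority date 23 Jul 1991, so the next rule applies.
Among Nakamura and Romero, alphabetically by surname: Nakamura before Romero.
Among Johansson, Dimitriou and Tran, shift-lead qualified before not shift-lead qualified: Johansson (shift-lead qualified) before Dimitriou and Tran (not shift-lead qualified).
Dimitriou and Tran both have employee number 8800, so the next rule applies.
Dimitriou and Tran both have classification seniority date 21 Jul 2000, so the next rule applies.
Among Dimitriou and Tran, alphabetically by surname: Dimitriou before Tran.
Order: Nakamura, Romero, Johansson, Dimitriou, Tran. So position 5.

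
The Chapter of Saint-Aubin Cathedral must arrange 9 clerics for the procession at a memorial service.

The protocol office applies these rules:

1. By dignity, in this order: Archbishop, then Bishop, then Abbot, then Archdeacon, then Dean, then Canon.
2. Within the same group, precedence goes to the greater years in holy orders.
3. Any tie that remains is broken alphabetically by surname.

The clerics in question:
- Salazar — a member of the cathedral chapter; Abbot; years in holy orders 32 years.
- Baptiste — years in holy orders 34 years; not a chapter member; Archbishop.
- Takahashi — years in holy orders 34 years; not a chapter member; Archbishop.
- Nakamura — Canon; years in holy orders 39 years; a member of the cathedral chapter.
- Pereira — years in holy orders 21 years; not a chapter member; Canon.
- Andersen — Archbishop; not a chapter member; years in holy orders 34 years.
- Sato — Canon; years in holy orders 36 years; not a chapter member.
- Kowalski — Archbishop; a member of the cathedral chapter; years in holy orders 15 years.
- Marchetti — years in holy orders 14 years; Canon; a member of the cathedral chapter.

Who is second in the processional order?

Baptiste

By dignity: Andersen, Baptiste, Takahashi and Kowalski (Archbishop); then Salazar (Abbot); then Nakamura, Sato, Pereira and Marchetti (Canon).
Among Andersen, Baptiste, Takahashi and Kowalski, by years in holy orders (higher first): Andersen, Baptiste and Takahashi (34 years) before Kowalski (15 years).
Among Andersen, Baptiste and Takahashi, alphabetically by surname: Andersen before Baptiste before Takahashi.
Among Nakamura, Sato, Pereira and Marchetti, by years in holy orders (higher first): Nakamura (39 years) before Sato (36 years) before Pereira (21 years) before Marchetti (14 years).
Order: Andersen, Baptiste, Takahashi, Kowalski, Salazar, Nakamura, Sato, Pereira, Marchetti.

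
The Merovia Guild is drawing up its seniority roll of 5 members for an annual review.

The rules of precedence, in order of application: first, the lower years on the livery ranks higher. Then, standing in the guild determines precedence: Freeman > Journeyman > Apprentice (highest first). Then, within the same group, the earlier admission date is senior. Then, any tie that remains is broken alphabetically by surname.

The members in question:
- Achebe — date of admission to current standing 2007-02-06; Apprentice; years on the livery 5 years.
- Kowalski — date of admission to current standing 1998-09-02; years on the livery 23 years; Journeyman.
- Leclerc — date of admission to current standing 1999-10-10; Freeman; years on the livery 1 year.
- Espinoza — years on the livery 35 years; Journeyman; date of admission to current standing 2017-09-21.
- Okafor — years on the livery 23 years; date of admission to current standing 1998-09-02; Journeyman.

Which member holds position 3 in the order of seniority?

Kowalski

By years on the livery (lower first): Leclerc (1 year); then Achebe (5 years); then Kowalski and Okafor (both 23 years); then Espinoza (35 years).
Kowalski and Okafor are each Journeyman, so the next rule applies.
Kowalski and Okafor both have date of admission to current standing 1998-09-02, so the next rule applies.
Among Kowalski and Okafor, alphabetically by surname: Kowalski before Okafor.
Order: Leclerc, Achebe, Kowalski, Okafor, Espinoza.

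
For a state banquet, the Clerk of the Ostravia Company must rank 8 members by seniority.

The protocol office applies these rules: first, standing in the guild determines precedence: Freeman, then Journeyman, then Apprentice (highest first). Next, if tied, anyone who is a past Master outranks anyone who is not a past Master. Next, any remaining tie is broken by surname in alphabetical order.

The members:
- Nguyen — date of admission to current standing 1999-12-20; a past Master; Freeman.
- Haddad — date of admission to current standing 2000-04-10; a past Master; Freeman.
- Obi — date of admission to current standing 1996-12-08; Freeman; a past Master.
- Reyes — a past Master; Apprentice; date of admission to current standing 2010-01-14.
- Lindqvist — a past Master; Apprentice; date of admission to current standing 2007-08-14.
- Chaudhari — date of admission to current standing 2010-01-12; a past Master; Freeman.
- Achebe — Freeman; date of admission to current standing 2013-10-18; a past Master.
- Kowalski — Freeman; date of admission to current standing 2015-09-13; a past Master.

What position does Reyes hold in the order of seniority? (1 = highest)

8

By standing in the guild: Achebe, Chaudhari, Haddad, Kowalski, Nguyen and Obi (Freeman); then Lindqvist and Reyes (Apprentice).
Achebe, Chaudhari, Haddad, Kowalski, Nguyen and Obi are each a past Master, so the next rule applies.
Among Achebe, Chaudhari, Haddad, Kowalski, Nguyen and Obi, alphabetically by surname: Achebe before Chaudhari before Haddad before Kowalski before Nguyen before Obi.
Lindqvist and Reyes are each a past Master, so the next rule applies.
Among Lindqvist and Reyes, alphabetically by surname: Lindqvist before Reyes.
Order: Achebe, Chaudhari, Haddad, Kowalski, Nguyen, Obi, Lindqvist, Reyes. So position 8.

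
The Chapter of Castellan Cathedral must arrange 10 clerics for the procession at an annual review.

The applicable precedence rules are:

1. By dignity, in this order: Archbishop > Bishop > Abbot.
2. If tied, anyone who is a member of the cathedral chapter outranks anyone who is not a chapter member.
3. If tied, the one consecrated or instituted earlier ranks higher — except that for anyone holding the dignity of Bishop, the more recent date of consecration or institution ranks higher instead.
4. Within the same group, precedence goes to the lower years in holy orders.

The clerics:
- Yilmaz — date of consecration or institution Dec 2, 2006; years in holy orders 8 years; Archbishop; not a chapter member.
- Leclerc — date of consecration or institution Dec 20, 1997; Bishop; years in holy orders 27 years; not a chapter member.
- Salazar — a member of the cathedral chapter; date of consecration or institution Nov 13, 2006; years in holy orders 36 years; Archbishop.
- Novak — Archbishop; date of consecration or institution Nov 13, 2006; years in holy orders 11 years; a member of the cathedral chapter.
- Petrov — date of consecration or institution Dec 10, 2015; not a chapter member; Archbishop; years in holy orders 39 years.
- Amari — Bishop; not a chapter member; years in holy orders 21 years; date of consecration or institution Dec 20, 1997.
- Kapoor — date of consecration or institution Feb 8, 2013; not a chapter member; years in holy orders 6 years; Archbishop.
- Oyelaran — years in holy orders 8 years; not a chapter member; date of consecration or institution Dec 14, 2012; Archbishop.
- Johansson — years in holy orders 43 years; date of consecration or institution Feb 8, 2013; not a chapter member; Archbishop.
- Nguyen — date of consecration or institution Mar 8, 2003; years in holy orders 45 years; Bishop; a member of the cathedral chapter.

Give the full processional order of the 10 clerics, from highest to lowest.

By dignity: Novak, Salazar, Yilmaz, Oyelaran, Kapoor, Johansson and Petrov (Archbishop); then Nguyen, Amari and Leclerc (Bishop).
Among Novak, Salazar, Yilmaz, Oyelaran, Kapoor, Johansson and Petrov, a member of the cathedral chapter before not a chapter member: Novak and Salazar (a member of the cathedral chapter) before Yilmaz, Oyelaran, Kapoor, Johansson and Petrov (not a chapter member).
Novak and Salazar both have date of consecration or institution Nov 13, 2006, so the next rule applies.
Among Novak and Salazar, by years in holy orders (lower first): Novak (11 years) before Salazar (36 years).
Among Yilmaz, Oyelaran, Kapoor, Johansson and Petrov, by date of consecration or institution (earlier first): Yilmaz (Dec 2, 2006) before Oyelaran (Dec 14, 2012) before Kapoor and Johansson (Feb 8, 2013) before Petrov (Dec 10, 2015).
Among Kapoor and Johansson, by years in holy orders (lower first): Kapoor (6 years) before Johansson (43 years).
Among Nguyen, Amari and Leclerc, a member of the cathedral chapter before not a chapter member: Nguyen (a member of the cathedral chapter) before Amari and Leclerc (not a chapter member).
Amari and Leclerc both have date of consecration or institution Dec 20, 1997, so the next rule applies.
Among Amari and Leclerc, by years in holy orders (lower first): Amari (21 years) before Leclerc (27 years).
Full order: Novak, Salazar, Yilmaz, Oyelaran, Kapoor, Johansson, Petrov, Nguyen, Amari, Leclerc.

Novak, Salazar, Yilmaz, Oyelaran, Kapoor, Johansson, Petrov, Nguyen, Amari, Leclerc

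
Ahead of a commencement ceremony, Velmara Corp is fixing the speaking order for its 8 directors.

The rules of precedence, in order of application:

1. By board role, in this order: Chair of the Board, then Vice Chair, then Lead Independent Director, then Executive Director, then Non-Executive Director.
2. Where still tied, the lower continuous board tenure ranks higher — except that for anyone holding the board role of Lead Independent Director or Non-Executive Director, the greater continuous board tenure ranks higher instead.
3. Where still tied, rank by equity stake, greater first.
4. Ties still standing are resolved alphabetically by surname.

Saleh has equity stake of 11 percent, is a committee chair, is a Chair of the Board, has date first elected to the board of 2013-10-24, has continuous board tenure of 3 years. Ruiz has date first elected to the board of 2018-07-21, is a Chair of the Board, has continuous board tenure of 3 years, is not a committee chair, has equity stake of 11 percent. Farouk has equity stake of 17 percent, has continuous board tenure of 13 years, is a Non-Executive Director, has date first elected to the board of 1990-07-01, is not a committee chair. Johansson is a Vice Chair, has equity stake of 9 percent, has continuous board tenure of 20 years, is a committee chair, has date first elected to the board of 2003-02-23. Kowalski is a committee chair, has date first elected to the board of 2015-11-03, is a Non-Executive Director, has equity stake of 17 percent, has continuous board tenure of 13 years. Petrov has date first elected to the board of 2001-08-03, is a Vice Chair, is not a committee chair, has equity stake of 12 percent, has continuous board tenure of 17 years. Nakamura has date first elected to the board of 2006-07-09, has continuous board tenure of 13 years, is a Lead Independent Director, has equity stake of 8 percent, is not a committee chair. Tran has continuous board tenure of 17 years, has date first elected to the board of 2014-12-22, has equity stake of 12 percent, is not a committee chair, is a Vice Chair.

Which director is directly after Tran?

Johansson

By board role: Ruiz and Saleh (Chair of the Board); then Petrov, Tran and Johansson (Vice Chair); then Nakamura (Lead Independent Director); then Farouk and Kowalski (Non-Executive Director).
Ruiz and Saleh both have continuous board tenure 3 years, so the next rule applies.
Ruiz and Saleh both have equity stake 11 percent, so the next rule applies.
Among Ruiz and Saleh, alphabetically by surname: Ruiz before Saleh.
Among Petrov, Tran and Johansson, by continuous board tenure (lower first): Petrov and Tran (17 years) before Johansson (20 years).
Petrov and Tran both have equity stake 12 percent, so the next rule applies.
Among Petrov and Tran, alphabetically by surname: Petrov before Tran.
Farouk and Kowalski both have continuous board tenure 13 years, so the next rule applies.
Farouk and Kowalski both have equity stake 17 percent, so the next rule applies.
Among Farouk and Kowalski, alphabetically by surname: Farouk before Kowalski.
Order: Ruiz, Saleh, Petrov, Tran, Johansson, Nakamura, Farouk, Kowalski.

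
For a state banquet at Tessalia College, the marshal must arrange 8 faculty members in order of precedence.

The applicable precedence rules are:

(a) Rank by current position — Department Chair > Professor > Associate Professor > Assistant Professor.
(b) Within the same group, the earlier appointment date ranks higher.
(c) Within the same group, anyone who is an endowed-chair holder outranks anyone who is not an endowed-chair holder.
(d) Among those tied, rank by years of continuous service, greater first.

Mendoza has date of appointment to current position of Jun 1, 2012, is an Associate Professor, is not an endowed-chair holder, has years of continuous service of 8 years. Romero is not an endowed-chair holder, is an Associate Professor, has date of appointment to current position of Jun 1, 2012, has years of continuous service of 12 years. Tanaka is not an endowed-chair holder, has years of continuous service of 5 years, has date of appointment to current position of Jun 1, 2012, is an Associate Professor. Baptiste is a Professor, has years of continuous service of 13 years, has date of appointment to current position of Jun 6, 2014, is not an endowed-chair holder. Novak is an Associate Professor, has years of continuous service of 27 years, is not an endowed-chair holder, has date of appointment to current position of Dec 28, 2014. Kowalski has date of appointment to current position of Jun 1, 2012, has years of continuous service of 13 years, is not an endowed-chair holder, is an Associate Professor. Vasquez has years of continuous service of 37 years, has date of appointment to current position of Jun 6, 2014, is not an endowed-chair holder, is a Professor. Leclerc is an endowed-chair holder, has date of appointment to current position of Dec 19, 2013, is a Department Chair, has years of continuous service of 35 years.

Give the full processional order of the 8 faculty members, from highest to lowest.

By current position: Leclerc (Department Chair); then Vasquez and Baptiste (Professor); then Kowalski, Romero, Mendoza, Tanaka and Novak (Associate Professor).
Vasquez and Baptiste both have date of appointment to current position Jun 6, 2014, so the next rule applies.
Vasquez and Baptiste are each not an endowed-chair holder, so the next rule applies.
Among Vasquez and Baptiste, by years of continuous service (higher first): Vasquez (37 years) before Baptiste (13 years).
Among Kowalski, Romero, Mendoza, Tanaka and Novak, by date of appointment to current position (earlier first): Kowalski, Romero, Mendoza and Tanaka (Jun 1, 2012) before Novak (Dec 28, 2014).
Kowalski, Romero, Mendoza and Tanaka are each not an endowed-chair holder, so the next rule applies.
Among Kowalski, Romero, Mendoza and Tanaka, by years of continuous service (higher first): Kowalski (13 years) before Romero (12 years) before Mendoza (8 years) before Tanaka (5 years).
Full order: Leclerc, Vasquez, Baptiste, Kowalski, Romero, Mendoza, Tanaka, Novak.

Leclerc, Vasquez, Baptiste, Kowalski, Romero, Mendoza, Tanaka, Novak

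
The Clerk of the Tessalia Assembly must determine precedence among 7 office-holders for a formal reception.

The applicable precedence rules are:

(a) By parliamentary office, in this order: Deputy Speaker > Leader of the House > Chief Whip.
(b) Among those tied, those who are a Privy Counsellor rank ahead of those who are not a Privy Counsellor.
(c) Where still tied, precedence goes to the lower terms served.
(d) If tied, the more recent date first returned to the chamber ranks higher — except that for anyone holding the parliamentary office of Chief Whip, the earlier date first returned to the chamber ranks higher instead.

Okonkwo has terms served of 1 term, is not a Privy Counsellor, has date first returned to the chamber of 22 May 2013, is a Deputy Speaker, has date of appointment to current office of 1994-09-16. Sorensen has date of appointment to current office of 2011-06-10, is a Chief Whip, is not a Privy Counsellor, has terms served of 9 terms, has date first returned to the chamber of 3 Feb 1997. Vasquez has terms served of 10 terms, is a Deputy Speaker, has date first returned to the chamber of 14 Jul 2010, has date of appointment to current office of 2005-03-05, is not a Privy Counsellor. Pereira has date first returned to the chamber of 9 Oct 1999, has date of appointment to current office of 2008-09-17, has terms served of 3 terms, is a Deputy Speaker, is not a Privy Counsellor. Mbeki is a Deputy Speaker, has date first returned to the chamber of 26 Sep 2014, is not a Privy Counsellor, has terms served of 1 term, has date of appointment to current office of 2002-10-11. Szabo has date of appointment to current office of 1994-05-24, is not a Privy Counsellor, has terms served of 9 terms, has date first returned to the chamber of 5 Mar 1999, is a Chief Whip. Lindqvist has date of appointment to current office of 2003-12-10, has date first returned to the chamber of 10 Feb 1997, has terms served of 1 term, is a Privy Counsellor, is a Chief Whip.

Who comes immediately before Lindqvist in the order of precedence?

Vasquez

By parliamentary office: Mbeki, Okonkwo, Pereira and Vasquez (Deputy Speaker); then Lindqvist, Sorensen and Szabo (Chief Whip).
Mbeki, Okonkwo, Pereira and Vasquez are each not a Privy Counsellor, so the next rule applies.
Among Mbeki, Okonkwo, Pereira and Vasquez, by terms served (lower first): Mbeki and Okonkwo (1 term) before Pereira (3 terms) before Vasquez (10 terms).
Among Mbeki and Okonkwo, by date first returned to the chamber (later first): Mbeki (26 Sep 2014) before Okonkwo (22 May 2013).
Among Lindqvist, Sorensen and Szabo, a Privy Counsellor before not a Privy Counsellor: Lindqvist (a Privy Counsellor) before Sorensen and Szabo (not a Privy Counsellor).
Sorensen and Szabo both have terms served 9 terms, so the next rule applies.
Among Sorensen and Szabo, by date first returned to the chamber (earlier first) (reversed rule for this group): Sorensen (3 Feb 1997) before Szabo (5 Mar 1999).
Order: Mbeki, Okonkwo, Pereira, Vasquez, Lindqvist, Sorensen, Szabo.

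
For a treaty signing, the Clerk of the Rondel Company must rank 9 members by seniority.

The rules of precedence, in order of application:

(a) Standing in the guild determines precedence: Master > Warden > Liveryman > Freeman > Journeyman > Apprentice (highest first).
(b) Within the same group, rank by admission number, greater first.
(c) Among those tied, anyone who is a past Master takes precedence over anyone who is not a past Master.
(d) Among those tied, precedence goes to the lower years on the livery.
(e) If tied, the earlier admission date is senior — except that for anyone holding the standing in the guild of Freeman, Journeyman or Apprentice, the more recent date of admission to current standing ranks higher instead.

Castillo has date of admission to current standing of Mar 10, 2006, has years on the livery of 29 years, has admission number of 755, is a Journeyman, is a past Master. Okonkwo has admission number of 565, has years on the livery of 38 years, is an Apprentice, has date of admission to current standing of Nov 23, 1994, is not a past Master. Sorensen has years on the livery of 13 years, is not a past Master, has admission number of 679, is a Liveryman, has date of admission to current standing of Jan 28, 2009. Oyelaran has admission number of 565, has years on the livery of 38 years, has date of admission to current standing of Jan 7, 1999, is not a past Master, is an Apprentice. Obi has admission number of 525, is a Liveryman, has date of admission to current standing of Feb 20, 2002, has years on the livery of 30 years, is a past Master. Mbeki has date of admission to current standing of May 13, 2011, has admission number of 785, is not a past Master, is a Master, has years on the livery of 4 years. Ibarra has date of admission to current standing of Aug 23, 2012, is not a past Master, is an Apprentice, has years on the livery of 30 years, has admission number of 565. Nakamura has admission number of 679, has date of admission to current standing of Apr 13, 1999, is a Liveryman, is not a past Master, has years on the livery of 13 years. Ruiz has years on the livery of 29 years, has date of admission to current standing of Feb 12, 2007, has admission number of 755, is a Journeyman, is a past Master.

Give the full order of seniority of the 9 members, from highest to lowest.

Mbeki, Nakamura, Sorensen, Obi, Ruiz, Castillo, Ibarra, Oyelaran, Okonkwo

By standing in the guild: Mbeki (Master); then Nakamura, Sorensen and Obi (Liveryman); then Ruiz and Castillo (Journeyman); then Ibarra, Oyelaran and Okonkwo (Apprentice).
Among Nakamura, Sorensen and Obi, by admission number (higher first): Nakamura and Sorensen (679) before Obi (525).
Nakamura and Sorensen are each not a past Master, so the next rule applies.
Nakamura and Sorensen both have years on the livery 13 years, so the next rule applies.
Among Nakamura and Sorensen, by date of admission to current standing (earlier first): Nakamura (Apr 13, 1999) before Sorensen (Jan 28, 2009).
Ruiz and Castillo both have admission number 755, so the next rule applies.
Ruiz and Castillo are each a past Master, so the next rule applies.
Ruiz and Castillo both have years on the livery 29 years, so the next rule applies.
Among Ruiz and Castillo, by date of admission to current standing (later first) (reversed rule for this group): Ruiz (Feb 12, 2007) before Castillo (Mar 10, 2006).
Ibarra, Oyelaran and Okonkwo all have admission number 565, so the next rule applies.
Ibarra, Oyelaran and Okonkwo are each not a past Master, so the next rule applies.
Among Ibarra, Oyelaran and Okonkwo, by years on the livery (lower first): Ibarra (30 years) before Oyelaran and Okonkwo (38 years).
Among Oyelaran and Okonkwo, by date of admission to current standing (later first) (reversed rule for this group): Oyelaran (Jan 7, 1999) before Okonkwo (Nov 23, 1994).
Full order: Mbeki, Nakamura, Sorensen, Obi, Ruiz, Castillo, Ibarra, Oyelaran, Okonkwo.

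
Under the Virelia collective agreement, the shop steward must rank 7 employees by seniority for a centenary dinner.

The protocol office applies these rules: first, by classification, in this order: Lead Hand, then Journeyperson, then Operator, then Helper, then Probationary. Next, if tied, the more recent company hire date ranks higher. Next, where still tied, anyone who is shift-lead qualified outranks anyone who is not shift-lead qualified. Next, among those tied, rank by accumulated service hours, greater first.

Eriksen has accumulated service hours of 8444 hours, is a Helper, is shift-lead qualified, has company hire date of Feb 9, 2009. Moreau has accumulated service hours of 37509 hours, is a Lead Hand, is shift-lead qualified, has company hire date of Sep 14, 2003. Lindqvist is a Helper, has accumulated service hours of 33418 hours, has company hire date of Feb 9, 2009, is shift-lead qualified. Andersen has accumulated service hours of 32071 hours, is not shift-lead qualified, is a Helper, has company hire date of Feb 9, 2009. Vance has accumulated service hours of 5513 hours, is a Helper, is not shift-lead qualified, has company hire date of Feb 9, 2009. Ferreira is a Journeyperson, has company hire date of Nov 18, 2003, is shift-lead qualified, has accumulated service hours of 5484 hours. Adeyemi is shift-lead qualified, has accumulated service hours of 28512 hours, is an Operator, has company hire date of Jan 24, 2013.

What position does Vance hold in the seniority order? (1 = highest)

7

By classification: Moreau (Lead Hand); then Ferreira (Journeyperson); then Adeyemi (Operator); then Lindqvist, Eriksen, Andersen and Vance (Helper).
Lindqvist, Eriksen, Andersen and Vance all have company hire date Feb 9, 2009, so the next rule applies.
Among Lindqvist, Eriksen, Andersen and Vance, shift-lead qualified before not shift-lead qualified: Lindqvist and Eriksen (shift-lead qualified) before Andersen and Vance (not shift-lead qualified).
Among Lindqvist and Eriksen, by accumulated service hours (higher first): Lindqvist (33418 hours) before Eriksen (8444 hours).
Among Andersen and Vance, by accumulated service hours (higher first): Andersen (32071 hours) before Vance (5513 hours).
Order: Moreau, Ferreira, Adeyemi, Lindqvist, Eriksen, Andersen, Vance. So position 7.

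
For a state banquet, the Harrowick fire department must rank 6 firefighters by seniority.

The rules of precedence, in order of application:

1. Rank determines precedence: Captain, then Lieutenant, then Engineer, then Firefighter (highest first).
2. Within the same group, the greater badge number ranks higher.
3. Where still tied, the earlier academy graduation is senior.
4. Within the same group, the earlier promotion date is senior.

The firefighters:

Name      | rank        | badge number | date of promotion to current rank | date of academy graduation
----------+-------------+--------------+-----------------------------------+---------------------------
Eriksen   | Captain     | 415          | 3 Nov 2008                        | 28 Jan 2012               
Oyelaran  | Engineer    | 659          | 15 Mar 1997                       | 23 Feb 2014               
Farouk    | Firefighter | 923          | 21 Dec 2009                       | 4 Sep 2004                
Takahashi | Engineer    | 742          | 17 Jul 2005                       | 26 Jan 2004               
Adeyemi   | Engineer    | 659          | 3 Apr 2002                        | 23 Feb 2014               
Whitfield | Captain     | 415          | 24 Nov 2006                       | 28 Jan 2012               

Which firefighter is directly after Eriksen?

By rank: Whitfield and Eriksen (Captain); then Takahashi, Oyelaran and Adeyemi (Engineer); then Farouk (Firefighter).
Whitfield and Eriksen both have badge number 415, so the next rule applies.
Whitfield and Eriksen both have date of academy graduation 28 Jan 2012, so the next rule applies.
Among Whitfield and Eriksen, by date of promotion to current rank (earlier first): Whitfield (24 Nov 2006) before Eriksen (3 Nov 2008).
Among Takahashi, Oyelaran and Adeyemi, by badge number (higher first): Takahashi (742) before Oyelaran and Adeyemi (659).
Oyelaran and Adeyemi both have date of academy graduation 23 Feb 2014, so the next rule applies.
Among Oyelaran and Adeyemi, by date of promotion to current rank (earlier first): Oyelaran (15 Mar 1997) before Adeyemi (3 Apr 2002).
Order: Whitfield, Eriksen, Takahashi, Oyelaran, Adeyemi, Farouk.

Takahashi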